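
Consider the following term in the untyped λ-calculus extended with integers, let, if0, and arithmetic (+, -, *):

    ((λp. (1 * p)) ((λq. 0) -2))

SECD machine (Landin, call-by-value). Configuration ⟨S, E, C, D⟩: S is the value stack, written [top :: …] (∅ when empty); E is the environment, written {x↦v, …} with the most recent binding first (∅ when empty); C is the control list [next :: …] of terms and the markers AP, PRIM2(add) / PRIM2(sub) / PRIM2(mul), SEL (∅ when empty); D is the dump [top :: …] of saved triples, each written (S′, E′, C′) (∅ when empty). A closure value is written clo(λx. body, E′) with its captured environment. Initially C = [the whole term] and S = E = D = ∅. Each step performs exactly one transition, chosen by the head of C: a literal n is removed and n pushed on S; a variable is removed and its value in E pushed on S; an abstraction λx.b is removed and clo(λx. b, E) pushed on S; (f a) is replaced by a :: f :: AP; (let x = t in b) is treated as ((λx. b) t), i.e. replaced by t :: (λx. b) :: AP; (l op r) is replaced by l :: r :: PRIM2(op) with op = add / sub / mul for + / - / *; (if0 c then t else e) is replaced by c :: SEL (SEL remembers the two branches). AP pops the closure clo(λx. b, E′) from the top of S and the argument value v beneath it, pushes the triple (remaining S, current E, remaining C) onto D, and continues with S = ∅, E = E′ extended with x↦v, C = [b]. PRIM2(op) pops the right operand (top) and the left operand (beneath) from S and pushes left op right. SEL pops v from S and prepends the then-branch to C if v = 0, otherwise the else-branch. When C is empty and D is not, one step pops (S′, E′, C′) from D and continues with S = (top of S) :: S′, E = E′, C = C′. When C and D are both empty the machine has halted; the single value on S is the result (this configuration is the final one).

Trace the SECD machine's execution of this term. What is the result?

Answer: 0

Machine steps:
[0] ⟨S=∅; E=∅; C=[((λp. (1 * p)) ((λq. 0) -2))]; D=∅⟩
[1] ⟨S=∅; E=∅; C=[((λq. 0) -2) :: (λp. (1 * p)) :: AP]; D=∅⟩
[2] ⟨S=∅; E=∅; C=[-2 :: (λq. 0) :: AP :: (λp. (1 * p)) :: AP]; D=∅⟩
[3] ⟨S=[-2]; E=∅; C=[(λq. 0) :: AP :: (λp. (1 * p)) :: AP]; D=∅⟩
[4] ⟨S=[clo(λq. 0, ∅) :: -2]; E=∅; C=[AP :: (λp. (1 * p)) :: AP]; D=∅⟩
[5] ⟨S=∅; E={q↦-2}; C=[0]; D=[(∅, ∅, [(λp. (1 * p)) :: AP])]⟩
[6] ⟨S=[0]; E={q↦-2}; C=∅; D=[(∅, ∅, [(λp. (1 * p)) :: AP])]⟩
[7] ⟨S=[0]; E=∅; C=[(λp. (1 * p)) :: AP]; D=∅⟩
[8] ⟨S=[clo(λp. (1 * p), ∅) :: 0]; E=∅; C=[AP]; D=∅⟩
[9] ⟨S=∅; E={p↦0}; C=[(1 * p)]; D=[(∅, ∅, ∅)]⟩
[10] ⟨S=∅; E={p↦0}; C=[1 :: p :: PRIM2(mul)]; D=[(∅, ∅, ∅)]⟩
[11] ⟨S=[1]; E={p↦0}; C=[p :: PRIM2(mul)]; D=[(∅, ∅, ∅)]⟩
[12] ⟨S=[0 :: 1]; E={p↦0}; C=[PRIM2(mul)]; D=[(∅, ∅, ∅)]⟩
[13] ⟨S=[0]; E={p↦0}; C=∅; D=[(∅, ∅, ∅)]⟩
[14] ⟨S=[0]; E=∅; C=∅; D=∅⟩
→ final value 0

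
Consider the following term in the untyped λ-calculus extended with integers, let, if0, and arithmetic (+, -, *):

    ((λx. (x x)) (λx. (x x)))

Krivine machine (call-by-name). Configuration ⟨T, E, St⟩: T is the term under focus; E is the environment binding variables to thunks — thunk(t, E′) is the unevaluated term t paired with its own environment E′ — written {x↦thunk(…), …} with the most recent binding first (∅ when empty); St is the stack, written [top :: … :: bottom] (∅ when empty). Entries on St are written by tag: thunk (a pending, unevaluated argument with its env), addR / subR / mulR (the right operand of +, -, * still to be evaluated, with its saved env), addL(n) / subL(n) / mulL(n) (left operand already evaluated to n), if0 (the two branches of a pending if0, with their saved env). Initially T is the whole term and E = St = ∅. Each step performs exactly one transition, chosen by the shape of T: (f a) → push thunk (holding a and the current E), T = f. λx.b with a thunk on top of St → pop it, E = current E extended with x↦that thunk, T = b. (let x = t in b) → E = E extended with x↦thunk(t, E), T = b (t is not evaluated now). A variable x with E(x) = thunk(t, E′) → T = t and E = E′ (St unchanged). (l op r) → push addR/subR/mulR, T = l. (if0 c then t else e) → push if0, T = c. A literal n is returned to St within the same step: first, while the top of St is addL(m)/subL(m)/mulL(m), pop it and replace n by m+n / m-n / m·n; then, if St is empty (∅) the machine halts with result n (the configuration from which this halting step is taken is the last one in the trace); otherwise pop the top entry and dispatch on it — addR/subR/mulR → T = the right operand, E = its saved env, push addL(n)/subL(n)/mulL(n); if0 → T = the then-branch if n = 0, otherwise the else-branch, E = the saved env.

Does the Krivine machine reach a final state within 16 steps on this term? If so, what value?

step 0: [T=((λx. (x x)) (λx. (x x))) | E=∅ | St=∅]
step 1: [T=(λx. (x x)) | E=∅ | St=[thunk]]
step 2: [T=(x x) | E={x↦thunk((λx. (x x)), ∅)} | St=∅]
step 3: [T=x | E={x↦thunk((λx. (x x)), ∅)} | St=[thunk]]
step 4: [T=(λx. (x x)) | E=∅ | St=[thunk]]
step 5: [T=(x x) | E={x↦thunk(x, {x↦thunk((λx. (x x)), ∅)})} | St=∅]
step 6: [T=x | E={x↦thunk(x, {x↦thunk((λx. (x x)), ∅)})} | St=[thunk]]
step 7: [T=x | E={x↦thunk((λx. (x x)), ∅)} | St=[thunk]]
step 8: [T=(λx. (x x)) | E=∅ | St=[thunk]]
step 9: [T=(x x) | E={x↦thunk(x, {x↦thunk(x, {x↦thunk((λx. (x x)), ∅)})})} | St=∅]
step 10: [T=x | E={x↦thunk(x, {x↦thunk(x, {x↦thunk((λx. (x x)), ∅)})})} | St=[thunk]]
step 11: [T=x | E={x↦thunk(x, {x↦thunk((λx. (x x)), ∅)})} | St=[thunk]]
step 12: [T=x | E={x↦thunk((λx. (x x)), ∅)} | St=[thunk]]
step 13: [T=(λx. (x x)) | E=∅ | St=[thunk]]
step 14: [T=(x x) | E={x↦thunk(x, {x↦thunk(x, {x↦thunk(x, {x↦thunk((λx. (x x)), ∅)})})})} | St=∅]
step 15: [T=x | E={x↦thunk(x, {x↦thunk(x, {x↦thunk(x, {x↦thunk((λx. (x x)), ∅)})})})} | St=[thunk]]
step 16: [T=x | E={x↦thunk(x, {x↦thunk(x, {x↦thunk((λx. (x x)), ∅)})})} | St=[thunk]]
→ 16 transitions taken and the configuration is still not final: no result within 16 steps

Answer: DIVERGES (no final state within 16 steps)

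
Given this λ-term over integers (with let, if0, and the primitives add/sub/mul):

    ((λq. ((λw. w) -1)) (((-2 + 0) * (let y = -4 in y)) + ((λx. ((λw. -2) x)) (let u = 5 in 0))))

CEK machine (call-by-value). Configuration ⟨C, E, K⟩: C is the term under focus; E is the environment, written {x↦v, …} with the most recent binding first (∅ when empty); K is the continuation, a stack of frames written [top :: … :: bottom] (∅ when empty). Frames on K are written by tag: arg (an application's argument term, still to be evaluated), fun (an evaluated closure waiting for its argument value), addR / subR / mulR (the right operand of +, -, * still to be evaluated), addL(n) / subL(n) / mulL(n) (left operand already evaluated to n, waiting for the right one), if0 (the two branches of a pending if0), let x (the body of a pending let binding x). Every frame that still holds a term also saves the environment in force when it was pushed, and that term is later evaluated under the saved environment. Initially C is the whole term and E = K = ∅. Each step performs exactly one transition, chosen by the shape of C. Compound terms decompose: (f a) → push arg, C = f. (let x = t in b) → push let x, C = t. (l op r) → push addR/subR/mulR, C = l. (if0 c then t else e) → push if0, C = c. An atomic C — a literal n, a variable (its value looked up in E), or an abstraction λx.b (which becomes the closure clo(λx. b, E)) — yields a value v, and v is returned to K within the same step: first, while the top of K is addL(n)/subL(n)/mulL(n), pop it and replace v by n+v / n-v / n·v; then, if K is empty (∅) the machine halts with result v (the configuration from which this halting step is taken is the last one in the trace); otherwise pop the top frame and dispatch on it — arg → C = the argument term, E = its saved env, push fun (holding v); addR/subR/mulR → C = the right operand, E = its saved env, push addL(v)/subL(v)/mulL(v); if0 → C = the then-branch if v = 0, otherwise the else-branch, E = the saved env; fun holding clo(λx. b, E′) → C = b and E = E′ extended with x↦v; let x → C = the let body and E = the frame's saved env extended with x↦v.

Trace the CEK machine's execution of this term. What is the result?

0. ⟨C=((λq. ((λw. w) -1)) (((-2 + 0) * (let y = -4 in y)) + ((λx. ((λw. -2) x)) (let u = 5 in 0)))); E=∅; K=∅⟩
1. ⟨C=(λq. ((λw. w) -1)); E=∅; K=[arg]⟩
2. ⟨C=(((-2 + 0) * (let y = -4 in y)) + ((λx. ((λw. -2) x)) (let u = 5 in 0))); E=∅; K=[fun]⟩
3. ⟨C=((-2 + 0) * (let y = -4 in y)); E=∅; K=[addR :: fun]⟩
4. ⟨C=(-2 + 0); E=∅; K=[mulR :: addR :: fun]⟩
5. ⟨C=-2; E=∅; K=[addR :: mulR :: addR :: fun]⟩
6. ⟨C=0; E=∅; K=[addL(-2) :: mulR :: addR :: fun]⟩
7. ⟨C=(let y = -4 in y); E=∅; K=[mulL(-2) :: addR :: fun]⟩
8. ⟨C=-4; E=∅; K=[let y :: mulL(-2) :: addR :: fun]⟩
9. ⟨C=y; E={y↦-4}; K=[mulL(-2) :: addR :: fun]⟩
10. ⟨C=((λx. ((λw. -2) x)) (let u = 5 in 0)); E=∅; K=[addL(8) :: fun]⟩
11. ⟨C=(λx. ((λw. -2) x)); E=∅; K=[arg :: addL(8) :: fun]⟩
12. ⟨C=(let u = 5 in 0); E=∅; K=[fun :: addL(8) :: fun]⟩
13. ⟨C=5; E=∅; K=[let u :: fun :: addL(8) :: fun]⟩
14. ⟨C=0; E={u↦5}; K=[fun :: addL(8) :: fun]⟩
15. ⟨C=((λw. -2) x); E={x↦0}; K=[addL(8) :: fun]⟩
16. ⟨C=(λw. -2); E={x↦0}; K=[arg :: addL(8) :: fun]⟩
17. ⟨C=x; E={x↦0}; K=[fun :: addL(8) :: fun]⟩
18. ⟨C=-2; E={w↦0, x↦0}; K=[addL(8) :: fun]⟩
19. ⟨C=((λw. w) -1); E={q↦6}; K=∅⟩
20. ⟨C=(λw. w); E={q↦6}; K=[arg]⟩
21. ⟨C=-1; E={q↦6}; K=[fun]⟩
22. ⟨C=w; E={w↦-1, q↦6}; K=∅⟩
→ final value -1

Answer: -1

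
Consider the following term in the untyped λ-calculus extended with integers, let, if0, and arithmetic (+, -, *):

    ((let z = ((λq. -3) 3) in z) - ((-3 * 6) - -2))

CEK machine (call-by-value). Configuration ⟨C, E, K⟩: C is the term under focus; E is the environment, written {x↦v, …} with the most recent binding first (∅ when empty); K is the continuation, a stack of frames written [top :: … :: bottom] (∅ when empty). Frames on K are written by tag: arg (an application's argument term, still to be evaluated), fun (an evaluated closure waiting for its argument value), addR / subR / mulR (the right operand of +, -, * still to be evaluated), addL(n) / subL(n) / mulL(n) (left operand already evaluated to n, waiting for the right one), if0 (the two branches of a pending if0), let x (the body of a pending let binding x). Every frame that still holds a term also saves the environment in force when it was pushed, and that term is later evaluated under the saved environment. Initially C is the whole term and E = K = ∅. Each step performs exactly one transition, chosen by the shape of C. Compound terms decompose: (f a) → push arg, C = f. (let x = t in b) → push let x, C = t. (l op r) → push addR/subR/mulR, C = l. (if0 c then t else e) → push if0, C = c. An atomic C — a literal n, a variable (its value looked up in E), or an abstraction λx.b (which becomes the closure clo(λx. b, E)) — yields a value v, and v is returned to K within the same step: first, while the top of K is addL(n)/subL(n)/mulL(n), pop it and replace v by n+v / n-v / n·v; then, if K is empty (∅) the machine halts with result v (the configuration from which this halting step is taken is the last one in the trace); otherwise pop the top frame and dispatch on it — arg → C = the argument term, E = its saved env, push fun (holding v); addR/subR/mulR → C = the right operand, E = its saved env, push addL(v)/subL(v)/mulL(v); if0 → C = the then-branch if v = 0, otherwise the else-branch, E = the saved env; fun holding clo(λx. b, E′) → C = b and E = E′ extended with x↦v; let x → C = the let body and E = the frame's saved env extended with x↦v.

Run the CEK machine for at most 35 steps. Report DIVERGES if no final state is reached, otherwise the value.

step 0: [C=((let z = ((λq. -3) 3) in z) - ((-3 * 6) - -2)) | E=∅ | K=∅]
step 1: [C=(let z = ((λq. -3) 3) in z) | E=∅ | K=[subR]]
step 2: [C=((λq. -3) 3) | E=∅ | K=[let z :: subR]]
step 3: [C=(λq. -3) | E=∅ | K=[arg :: let z :: subR]]
step 4: [C=3 | E=∅ | K=[fun :: let z :: subR]]
step 5: [C=-3 | E={q↦3} | K=[let z :: subR]]
step 6: [C=z | E={z↦-3} | K=[subR]]
step 7: [C=((-3 * 6) - -2) | E=∅ | K=[subL(-3)]]
step 8: [C=(-3 * 6) | E=∅ | K=[subR :: subL(-3)]]
step 9: [C=-3 | E=∅ | K=[mulR :: subR :: subL(-3)]]
step 10: [C=6 | E=∅ | K=[mulL(-3) :: subR :: subL(-3)]]
step 11: [C=-2 | E=∅ | K=[subL(-18) :: subL(-3)]]
→ final value 13

Answer: 13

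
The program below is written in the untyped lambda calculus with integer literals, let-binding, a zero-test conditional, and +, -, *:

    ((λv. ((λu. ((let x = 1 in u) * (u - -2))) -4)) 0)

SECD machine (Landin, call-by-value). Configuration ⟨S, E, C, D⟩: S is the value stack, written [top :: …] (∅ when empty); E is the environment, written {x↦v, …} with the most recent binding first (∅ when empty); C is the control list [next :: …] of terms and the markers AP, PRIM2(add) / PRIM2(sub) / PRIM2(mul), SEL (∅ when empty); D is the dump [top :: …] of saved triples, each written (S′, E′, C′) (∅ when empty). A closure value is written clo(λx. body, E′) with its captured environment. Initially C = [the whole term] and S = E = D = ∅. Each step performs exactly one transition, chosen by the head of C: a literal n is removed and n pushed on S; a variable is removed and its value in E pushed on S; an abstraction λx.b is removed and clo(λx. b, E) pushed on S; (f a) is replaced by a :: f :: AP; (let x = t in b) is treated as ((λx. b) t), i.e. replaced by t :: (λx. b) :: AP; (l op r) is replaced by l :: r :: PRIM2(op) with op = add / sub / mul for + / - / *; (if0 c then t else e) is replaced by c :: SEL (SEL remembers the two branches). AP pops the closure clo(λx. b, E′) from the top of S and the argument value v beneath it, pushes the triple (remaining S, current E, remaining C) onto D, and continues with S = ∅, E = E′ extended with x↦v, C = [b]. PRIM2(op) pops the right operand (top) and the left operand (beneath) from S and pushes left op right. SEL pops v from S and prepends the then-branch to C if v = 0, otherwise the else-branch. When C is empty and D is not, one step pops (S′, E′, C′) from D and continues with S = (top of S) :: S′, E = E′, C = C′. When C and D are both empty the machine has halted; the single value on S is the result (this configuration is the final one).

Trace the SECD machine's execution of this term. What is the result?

step 0: <S=∅, E=∅, C=[((λv. ((λu. ((let x = 1 in u) * (u - -2))) -4)) 0)], D=∅>
step 1: <S=∅, E=∅, C=[0 :: (λv. ((λu. ((let x = 1 in u) * (u - -2))) -4)) :: AP], D=∅>
step 2: <S=[0], E=∅, C=[(λv. ((λu. ((let x = 1 in u) * (u - -2))) -4)) :: AP], D=∅>
step 3: <S=[clo(λv. ((λu. ((let x = 1 in u) * (u - -2))) -4), ∅) :: 0], E=∅, C=[AP], D=∅>
step 4: <S=∅, E={v↦0}, C=[((λu. ((let x = 1 in u) * (u - -2))) -4)], D=[(∅, ∅, ∅)]>
step 5: <S=∅, E={v↦0}, C=[-4 :: (λu. ((let x = 1 in u) * (u - -2))) :: AP], D=[(∅, ∅, ∅)]>
step 6: <S=[-4], E={v↦0}, C=[(λu. ((let x = 1 in u) * (u - -2))) :: AP], D=[(∅, ∅, ∅)]>
step 7: <S=[clo(λu. ((let x = 1 in u) * (u - -2)), {v↦0}) :: -4], E={v↦0}, C=[AP], D=[(∅, ∅, ∅)]>
step 8: <S=∅, E={u↦-4, v↦0}, C=[((let x = 1 in u) * (u - -2))], D=[(∅, {v↦0}, ∅) :: (∅, ∅, ∅)]>
step 9: <S=∅, E={u↦-4, v↦0}, C=[(let x = 1 in u) :: (u - -2) :: PRIM2(mul)], D=[(∅, {v↦0}, ∅) :: (∅, ∅, ∅)]>
step 10: <S=∅, E={u↦-4, v↦0}, C=[1 :: (λx. u) :: AP :: (u - -2) :: PRIM2(mul)], D=[(∅, {v↦0}, ∅) :: (∅, ∅, ∅)]>
step 11: <S=[1], E={u↦-4, v↦0}, C=[(λx. u) :: AP :: (u - -2) :: PRIM2(mul)], D=[(∅, {v↦0}, ∅) :: (∅, ∅, ∅)]>
step 12: <S=[clo(λx. u, {u↦-4, v↦0}) :: 1], E={u↦-4, v↦0}, C=[AP :: (u - -2) :: PRIM2(mul)], D=[(∅, {v↦0}, ∅) :: (∅, ∅, ∅)]>
step 13: <S=∅, E={x↦1, u↦-4, v↦0}, C=[u], D=[(∅, {u↦-4, v↦0}, [(u - -2) :: PRIM2(mul)]) :: (∅, {v↦0}, ∅) :: (∅, ∅, ∅)]>
step 14: <S=[-4], E={x↦1, u↦-4, v↦0}, C=∅, D=[(∅, {u↦-4, v↦0}, [(u - -2) :: PRIM2(mul)]) :: (∅, {v↦0}, ∅) :: (∅, ∅, ∅)]>
step 15: <S=[-4], E={u↦-4, v↦0}, C=[(u - -2) :: PRIM2(mul)], D=[(∅, {v↦0}, ∅) :: (∅, ∅, ∅)]>
step 16: <S=[-4], E={u↦-4, v↦0}, C=[u :: -2 :: PRIM2(sub) :: PRIM2(mul)], D=[(∅, {v↦0}, ∅) :: (∅, ∅, ∅)]>
step 17: <S=[-4 :: -4], E={u↦-4, v↦0}, C=[-2 :: PRIM2(sub) :: PRIM2(mul)], D=[(∅, {v↦0}, ∅) :: (∅, ∅, ∅)]>
step 18: <S=[-2 :: -4 :: -4], E={u↦-4, v↦0}, C=[PRIM2(sub) :: PRIM2(mul)], D=[(∅, {v↦0}, ∅) :: (∅, ∅, ∅)]>
step 19: <S=[-2 :: -4], E={u↦-4, v↦0}, C=[PRIM2(mul)], D=[(∅, {v↦0}, ∅) :: (∅, ∅, ∅)]>
step 20: <S=[8], E={u↦-4, v↦0}, C=∅, D=[(∅, {v↦0}, ∅) :: (∅, ∅, ∅)]>
step 21: <S=[8], E={v↦0}, C=∅, D=[(∅, ∅, ∅)]>
step 22: <S=[8], E=∅, C=∅, D=∅>
→ final value 8

Answer: 8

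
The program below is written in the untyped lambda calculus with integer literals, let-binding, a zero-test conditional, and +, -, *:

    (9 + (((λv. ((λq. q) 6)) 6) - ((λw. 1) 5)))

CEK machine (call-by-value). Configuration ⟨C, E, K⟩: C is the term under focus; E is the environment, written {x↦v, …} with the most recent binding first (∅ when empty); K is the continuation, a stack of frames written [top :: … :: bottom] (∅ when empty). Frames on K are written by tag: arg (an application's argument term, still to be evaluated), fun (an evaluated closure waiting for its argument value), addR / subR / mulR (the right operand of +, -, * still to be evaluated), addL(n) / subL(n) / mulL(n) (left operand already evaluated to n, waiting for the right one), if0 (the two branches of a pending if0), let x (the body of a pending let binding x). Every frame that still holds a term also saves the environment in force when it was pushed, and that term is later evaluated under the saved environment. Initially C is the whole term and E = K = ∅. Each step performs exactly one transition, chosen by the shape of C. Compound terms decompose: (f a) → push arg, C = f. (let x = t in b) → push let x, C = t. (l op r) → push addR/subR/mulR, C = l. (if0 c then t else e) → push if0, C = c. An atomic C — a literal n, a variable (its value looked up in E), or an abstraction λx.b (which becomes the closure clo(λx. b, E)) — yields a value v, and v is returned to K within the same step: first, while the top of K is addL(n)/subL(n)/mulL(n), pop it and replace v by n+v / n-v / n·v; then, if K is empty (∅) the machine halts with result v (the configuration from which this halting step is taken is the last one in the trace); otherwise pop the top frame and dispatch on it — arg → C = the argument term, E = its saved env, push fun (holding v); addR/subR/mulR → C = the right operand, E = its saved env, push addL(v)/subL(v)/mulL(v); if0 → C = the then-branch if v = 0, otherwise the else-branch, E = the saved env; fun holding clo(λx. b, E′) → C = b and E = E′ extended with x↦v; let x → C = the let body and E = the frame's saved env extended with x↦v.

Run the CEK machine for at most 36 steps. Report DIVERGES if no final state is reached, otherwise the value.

Answer: 14

Machine steps:
step 0: <C=(9 + (((λv. ((λq. q) 6)) 6) - ((λw. 1) 5))), E=∅, K=∅>
step 1: <C=9, E=∅, K=[addR]>
step 2: <C=(((λv. ((λq. q) 6)) 6) - ((λw. 1) 5)), E=∅, K=[addL(9)]>
step 3: <C=((λv. ((λq. q) 6)) 6), E=∅, K=[subR :: addL(9)]>
step 4: <C=(λv. ((λq. q) 6)), E=∅, K=[arg :: subR :: addL(9)]>
step 5: <C=6, E=∅, K=[fun :: subR :: addL(9)]>
step 6: <C=((λq. q) 6), E={v↦6}, K=[subR :: addL(9)]>
step 7: <C=(λq. q), E={v↦6}, K=[arg :: subR :: addL(9)]>
step 8: <C=6, E={v↦6}, K=[fun :: subR :: addL(9)]>
step 9: <C=q, E={q↦6, v↦6}, K=[subR :: addL(9)]>
step 10: <C=((λw. 1) 5), E=∅, K=[subL(6) :: addL(9)]>
step 11: <C=(λw. 1), E=∅, K=[arg :: subL(6) :: addL(9)]>
step 12: <C=5, E=∅, K=[fun :: subL(6) :: addL(9)]>
step 13: <C=1, E={w↦5}, K=[subL(6) :: addL(9)]>
→ final value 14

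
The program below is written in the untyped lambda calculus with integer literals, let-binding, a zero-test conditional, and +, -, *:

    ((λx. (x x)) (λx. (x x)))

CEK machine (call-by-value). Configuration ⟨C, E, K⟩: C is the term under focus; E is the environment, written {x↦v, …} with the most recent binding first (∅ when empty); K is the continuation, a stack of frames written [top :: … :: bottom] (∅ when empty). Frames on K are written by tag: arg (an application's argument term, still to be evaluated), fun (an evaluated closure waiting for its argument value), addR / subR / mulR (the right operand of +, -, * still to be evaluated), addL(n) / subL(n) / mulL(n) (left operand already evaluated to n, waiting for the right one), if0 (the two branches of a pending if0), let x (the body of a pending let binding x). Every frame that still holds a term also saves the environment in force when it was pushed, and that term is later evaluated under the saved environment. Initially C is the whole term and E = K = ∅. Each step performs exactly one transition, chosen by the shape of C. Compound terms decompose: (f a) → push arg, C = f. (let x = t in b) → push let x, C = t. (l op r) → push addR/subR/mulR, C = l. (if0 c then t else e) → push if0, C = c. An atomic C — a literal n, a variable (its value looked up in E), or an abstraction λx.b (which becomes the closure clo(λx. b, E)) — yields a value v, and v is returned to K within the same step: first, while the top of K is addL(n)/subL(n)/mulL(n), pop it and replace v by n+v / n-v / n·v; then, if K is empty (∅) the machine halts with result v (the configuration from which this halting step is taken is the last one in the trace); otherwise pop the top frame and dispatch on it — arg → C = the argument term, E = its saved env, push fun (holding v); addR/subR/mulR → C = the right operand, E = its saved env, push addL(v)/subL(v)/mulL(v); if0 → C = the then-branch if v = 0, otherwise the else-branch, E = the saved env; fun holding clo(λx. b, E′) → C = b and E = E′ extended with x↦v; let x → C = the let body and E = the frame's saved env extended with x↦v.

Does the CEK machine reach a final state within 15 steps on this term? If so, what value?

[0] [C=((λx. (x x)) (λx. (x x))) | E=∅ | K=∅]
[1] [C=(λx. (x x)) | E=∅ | K=[arg]]
[2] [C=(λx. (x x)) | E=∅ | K=[fun]]
[3] [C=(x x) | E={x↦clo(λx. (x x), ∅)} | K=∅]
[4] [C=x | E={x↦clo(λx. (x x), ∅)} | K=[arg]]
[5] [C=x | E={x↦clo(λx. (x x), ∅)} | K=[fun]]
… configuration repeats with period 3 (steps 3–5 recur indefinitely) …

Answer: DIVERGES (no final state within 15 steps)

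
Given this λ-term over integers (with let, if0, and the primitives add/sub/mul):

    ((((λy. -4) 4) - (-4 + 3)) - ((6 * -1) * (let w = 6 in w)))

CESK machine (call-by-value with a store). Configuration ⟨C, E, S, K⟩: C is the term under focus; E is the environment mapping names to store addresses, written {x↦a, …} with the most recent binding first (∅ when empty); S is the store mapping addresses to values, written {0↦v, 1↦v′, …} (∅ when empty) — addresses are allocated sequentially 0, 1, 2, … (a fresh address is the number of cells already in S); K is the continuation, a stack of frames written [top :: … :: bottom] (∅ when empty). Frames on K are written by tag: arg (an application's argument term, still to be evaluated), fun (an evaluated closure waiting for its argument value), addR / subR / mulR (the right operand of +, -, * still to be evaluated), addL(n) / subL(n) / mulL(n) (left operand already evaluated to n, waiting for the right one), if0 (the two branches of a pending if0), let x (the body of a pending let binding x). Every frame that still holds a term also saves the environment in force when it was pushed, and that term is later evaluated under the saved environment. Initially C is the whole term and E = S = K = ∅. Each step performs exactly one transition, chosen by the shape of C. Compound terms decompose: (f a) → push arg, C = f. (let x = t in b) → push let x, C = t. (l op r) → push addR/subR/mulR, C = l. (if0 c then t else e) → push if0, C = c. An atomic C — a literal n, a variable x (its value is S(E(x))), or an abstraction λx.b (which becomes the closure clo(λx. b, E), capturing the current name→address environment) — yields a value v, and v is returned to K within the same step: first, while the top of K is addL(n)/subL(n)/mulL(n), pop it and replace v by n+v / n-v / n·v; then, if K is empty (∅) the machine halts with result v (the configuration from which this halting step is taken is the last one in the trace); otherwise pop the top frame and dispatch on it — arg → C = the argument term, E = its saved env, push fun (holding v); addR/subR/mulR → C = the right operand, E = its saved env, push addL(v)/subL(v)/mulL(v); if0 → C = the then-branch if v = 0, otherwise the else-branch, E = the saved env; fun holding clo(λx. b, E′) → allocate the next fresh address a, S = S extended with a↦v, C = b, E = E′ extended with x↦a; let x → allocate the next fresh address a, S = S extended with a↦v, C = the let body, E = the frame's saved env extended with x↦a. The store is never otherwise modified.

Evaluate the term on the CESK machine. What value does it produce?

step 0: <C=((((λy. -4) 4) - (-4 + 3)) - ((6 * -1) * (let w = 6 in w))), E=∅, S=∅, K=∅>
step 1: <C=(((λy. -4) 4) - (-4 + 3)), E=∅, S=∅, K=[subR]>
step 2: <C=((λy. -4) 4), E=∅, S=∅, K=[subR :: subR]>
step 3: <C=(λy. -4), E=∅, S=∅, K=[arg :: subR :: subR]>
step 4: <C=4, E=∅, S=∅, K=[fun :: subR :: subR]>
step 5: <C=-4, E={y↦0}, S={0↦4}, K=[subR :: subR]>
step 6: <C=(-4 + 3), E=∅, S={0↦4}, K=[subL(-4) :: subR]>
step 7: <C=-4, E=∅, S={0↦4}, K=[addR :: subL(-4) :: subR]>
step 8: <C=3, E=∅, S={0↦4}, K=[addL(-4) :: subL(-4) :: subR]>
step 9: <C=((6 * -1) * (let w = 6 in w)), E=∅, S={0↦4}, K=[subL(-3)]>
step 10: <C=(6 * -1), E=∅, S={0↦4}, K=[mulR :: subL(-3)]>
step 11: <C=6, E=∅, S={0↦4}, K=[mulR :: mulR :: subL(-3)]>
step 12: <C=-1, E=∅, S={0↦4}, K=[mulL(6) :: mulR :: subL(-3)]>
step 13: <C=(let w = 6 in w), E=∅, S={0↦4}, K=[mulL(-6) :: subL(-3)]>
step 14: <C=6, E=∅, S={0↦4}, K=[let w :: mulL(-6) :: subL(-3)]>
step 15: <C=w, E={w↦1}, S={0↦4, 1↦6}, K=[mulL(-6) :: subL(-3)]>
→ final value 33

Answer: 33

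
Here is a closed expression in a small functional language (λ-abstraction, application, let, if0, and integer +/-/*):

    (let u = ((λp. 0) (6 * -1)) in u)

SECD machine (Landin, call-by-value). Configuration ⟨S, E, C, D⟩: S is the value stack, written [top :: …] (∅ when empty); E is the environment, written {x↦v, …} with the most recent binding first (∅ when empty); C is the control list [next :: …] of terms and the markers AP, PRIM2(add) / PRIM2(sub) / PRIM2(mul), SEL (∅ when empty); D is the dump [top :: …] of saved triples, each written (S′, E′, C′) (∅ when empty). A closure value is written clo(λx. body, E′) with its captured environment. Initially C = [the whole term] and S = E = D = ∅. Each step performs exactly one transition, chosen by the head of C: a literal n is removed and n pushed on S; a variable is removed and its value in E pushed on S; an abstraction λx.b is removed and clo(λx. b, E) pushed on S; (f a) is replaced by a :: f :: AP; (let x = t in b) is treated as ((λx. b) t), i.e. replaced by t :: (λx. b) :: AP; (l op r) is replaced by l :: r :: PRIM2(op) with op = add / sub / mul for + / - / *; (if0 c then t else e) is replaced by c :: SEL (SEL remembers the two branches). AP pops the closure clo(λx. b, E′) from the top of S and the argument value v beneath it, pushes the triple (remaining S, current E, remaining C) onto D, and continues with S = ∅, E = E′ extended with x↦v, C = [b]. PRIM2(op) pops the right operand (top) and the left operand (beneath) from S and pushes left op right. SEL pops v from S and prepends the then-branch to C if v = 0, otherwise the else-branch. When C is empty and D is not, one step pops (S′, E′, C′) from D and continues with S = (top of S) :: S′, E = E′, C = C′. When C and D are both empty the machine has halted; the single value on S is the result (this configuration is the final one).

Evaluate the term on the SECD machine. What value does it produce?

step 0: ⟨S=∅; E=∅; C=[(let u = ((λp. 0) (6 * -1)) in u)]; D=∅⟩
step 1: ⟨S=∅; E=∅; C=[((λp. 0) (6 * -1)) :: (λu. u) :: AP]; D=∅⟩
step 2: ⟨S=∅; E=∅; C=[(6 * -1) :: (λp. 0) :: AP :: (λu. u) :: AP]; D=∅⟩
step 3: ⟨S=∅; E=∅; C=[6 :: -1 :: PRIM2(mul) :: (λp. 0) :: AP :: (λu. u) :: AP]; D=∅⟩
step 4: ⟨S=[6]; E=∅; C=[-1 :: PRIM2(mul) :: (λp. 0) :: AP :: (λu. u) :: AP]; D=∅⟩
step 5: ⟨S=[-1 :: 6]; E=∅; C=[PRIM2(mul) :: (λp. 0) :: AP :: (λu. u) :: AP]; D=∅⟩
step 6: ⟨S=[-6]; E=∅; C=[(λp. 0) :: AP :: (λu. u) :: AP]; D=∅⟩
step 7: ⟨S=[clo(λp. 0, ∅) :: -6]; E=∅; C=[AP :: (λu. u) :: AP]; D=∅⟩
step 8: ⟨S=∅; E={p↦-6}; C=[0]; D=[(∅, ∅, [(λu. u) :: AP])]⟩
step 9: ⟨S=[0]; E={p↦-6}; C=∅; D=[(∅, ∅, [(λu. u) :: AP])]⟩
step 10: ⟨S=[0]; E=∅; C=[(λu. u) :: AP]; D=∅⟩
step 11: ⟨S=[clo(λu. u, ∅) :: 0]; E=∅; C=[AP]; D=∅⟩
step 12: ⟨S=∅; E={u↦0}; C=[u]; D=[(∅, ∅, ∅)]⟩
step 13: ⟨S=[0]; E={u↦0}; C=∅; D=[(∅, ∅, ∅)]⟩
step 14: ⟨S=[0]; E=∅; C=∅; D=∅⟩
→ final value 0

Answer: 0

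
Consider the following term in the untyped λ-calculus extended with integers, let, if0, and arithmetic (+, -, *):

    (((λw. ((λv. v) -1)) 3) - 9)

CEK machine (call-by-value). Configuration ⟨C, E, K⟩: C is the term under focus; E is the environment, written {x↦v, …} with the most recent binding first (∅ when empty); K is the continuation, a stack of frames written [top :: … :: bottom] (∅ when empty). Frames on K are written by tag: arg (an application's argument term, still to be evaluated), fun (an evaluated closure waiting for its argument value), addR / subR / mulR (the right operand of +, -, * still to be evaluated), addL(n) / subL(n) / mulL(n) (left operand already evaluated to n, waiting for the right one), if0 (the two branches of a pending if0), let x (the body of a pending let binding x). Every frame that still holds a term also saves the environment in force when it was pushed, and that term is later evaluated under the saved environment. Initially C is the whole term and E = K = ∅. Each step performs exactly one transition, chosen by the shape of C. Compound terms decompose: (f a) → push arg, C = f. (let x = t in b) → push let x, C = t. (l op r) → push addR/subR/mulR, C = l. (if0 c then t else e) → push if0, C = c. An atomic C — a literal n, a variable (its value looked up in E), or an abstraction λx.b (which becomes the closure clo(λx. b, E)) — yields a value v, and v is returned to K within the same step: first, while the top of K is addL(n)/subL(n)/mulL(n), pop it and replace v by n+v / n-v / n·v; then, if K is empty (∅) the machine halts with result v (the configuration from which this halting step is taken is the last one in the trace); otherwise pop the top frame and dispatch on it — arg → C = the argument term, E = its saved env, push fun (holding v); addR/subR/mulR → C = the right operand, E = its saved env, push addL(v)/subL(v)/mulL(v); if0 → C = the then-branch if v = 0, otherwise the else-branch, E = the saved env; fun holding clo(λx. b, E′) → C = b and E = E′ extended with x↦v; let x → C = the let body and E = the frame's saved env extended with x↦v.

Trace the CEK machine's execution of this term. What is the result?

Answer: -10

Execution trace:
step 0: ⟨C=(((λw. ((λv. v) -1)) 3) - 9); E=∅; K=∅⟩
step 1: ⟨C=((λw. ((λv. v) -1)) 3); E=∅; K=[subR]⟩
step 2: ⟨C=(λw. ((λv. v) -1)); E=∅; K=[arg :: subR]⟩
step 3: ⟨C=3; E=∅; K=[fun :: subR]⟩
step 4: ⟨C=((λv. v) -1); E={w↦3}; K=[subR]⟩
step 5: ⟨C=(λv. v); E={w↦3}; K=[arg :: subR]⟩
step 6: ⟨C=-1; E={w↦3}; K=[fun :: subR]⟩
step 7: ⟨C=v; E={v↦-1, w↦3}; K=[subR]⟩
step 8: ⟨C=9; E=∅; K=[subL(-1)]⟩
→ final value -10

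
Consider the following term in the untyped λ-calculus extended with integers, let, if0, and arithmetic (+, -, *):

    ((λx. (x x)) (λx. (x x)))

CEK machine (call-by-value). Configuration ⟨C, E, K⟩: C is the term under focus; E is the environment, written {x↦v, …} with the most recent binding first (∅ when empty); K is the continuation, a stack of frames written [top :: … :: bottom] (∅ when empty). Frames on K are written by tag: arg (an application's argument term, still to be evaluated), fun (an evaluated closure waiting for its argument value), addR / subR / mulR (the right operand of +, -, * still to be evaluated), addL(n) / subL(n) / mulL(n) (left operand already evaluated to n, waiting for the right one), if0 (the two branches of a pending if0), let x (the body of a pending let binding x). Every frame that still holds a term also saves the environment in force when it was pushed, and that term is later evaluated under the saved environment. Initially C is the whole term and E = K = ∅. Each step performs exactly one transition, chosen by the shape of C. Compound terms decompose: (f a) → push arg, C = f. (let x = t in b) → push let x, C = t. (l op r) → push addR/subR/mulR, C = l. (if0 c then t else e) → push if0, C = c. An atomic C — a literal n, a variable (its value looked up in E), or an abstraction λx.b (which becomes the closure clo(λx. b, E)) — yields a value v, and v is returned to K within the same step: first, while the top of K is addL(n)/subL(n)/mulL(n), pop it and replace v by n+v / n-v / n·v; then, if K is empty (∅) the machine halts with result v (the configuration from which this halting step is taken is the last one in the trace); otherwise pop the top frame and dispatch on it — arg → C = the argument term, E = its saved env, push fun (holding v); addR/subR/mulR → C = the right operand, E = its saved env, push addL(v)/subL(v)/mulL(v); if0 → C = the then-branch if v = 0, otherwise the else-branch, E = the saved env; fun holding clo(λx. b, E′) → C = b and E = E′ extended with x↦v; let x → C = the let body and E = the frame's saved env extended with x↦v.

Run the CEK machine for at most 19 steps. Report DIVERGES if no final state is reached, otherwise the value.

Answer: DIVERGES (no final state within 19 steps)

Derivation:
[0] [C=((λx. (x x)) (λx. (x x))) | E=∅ | K=∅]
[1] [C=(λx. (x x)) | E=∅ | K=[arg]]
[2] [C=(λx. (x x)) | E=∅ | K=[fun]]
[3] [C=(x x) | E={x↦clo(λx. (x x), ∅)} | K=∅]
[4] [C=x | E={x↦clo(λx. (x x), ∅)} | K=[arg]]
[5] [C=x | E={x↦clo(λx. (x x), ∅)} | K=[fun]]
… configuration repeats with period 3 (steps 3–5 recur indefinitely) …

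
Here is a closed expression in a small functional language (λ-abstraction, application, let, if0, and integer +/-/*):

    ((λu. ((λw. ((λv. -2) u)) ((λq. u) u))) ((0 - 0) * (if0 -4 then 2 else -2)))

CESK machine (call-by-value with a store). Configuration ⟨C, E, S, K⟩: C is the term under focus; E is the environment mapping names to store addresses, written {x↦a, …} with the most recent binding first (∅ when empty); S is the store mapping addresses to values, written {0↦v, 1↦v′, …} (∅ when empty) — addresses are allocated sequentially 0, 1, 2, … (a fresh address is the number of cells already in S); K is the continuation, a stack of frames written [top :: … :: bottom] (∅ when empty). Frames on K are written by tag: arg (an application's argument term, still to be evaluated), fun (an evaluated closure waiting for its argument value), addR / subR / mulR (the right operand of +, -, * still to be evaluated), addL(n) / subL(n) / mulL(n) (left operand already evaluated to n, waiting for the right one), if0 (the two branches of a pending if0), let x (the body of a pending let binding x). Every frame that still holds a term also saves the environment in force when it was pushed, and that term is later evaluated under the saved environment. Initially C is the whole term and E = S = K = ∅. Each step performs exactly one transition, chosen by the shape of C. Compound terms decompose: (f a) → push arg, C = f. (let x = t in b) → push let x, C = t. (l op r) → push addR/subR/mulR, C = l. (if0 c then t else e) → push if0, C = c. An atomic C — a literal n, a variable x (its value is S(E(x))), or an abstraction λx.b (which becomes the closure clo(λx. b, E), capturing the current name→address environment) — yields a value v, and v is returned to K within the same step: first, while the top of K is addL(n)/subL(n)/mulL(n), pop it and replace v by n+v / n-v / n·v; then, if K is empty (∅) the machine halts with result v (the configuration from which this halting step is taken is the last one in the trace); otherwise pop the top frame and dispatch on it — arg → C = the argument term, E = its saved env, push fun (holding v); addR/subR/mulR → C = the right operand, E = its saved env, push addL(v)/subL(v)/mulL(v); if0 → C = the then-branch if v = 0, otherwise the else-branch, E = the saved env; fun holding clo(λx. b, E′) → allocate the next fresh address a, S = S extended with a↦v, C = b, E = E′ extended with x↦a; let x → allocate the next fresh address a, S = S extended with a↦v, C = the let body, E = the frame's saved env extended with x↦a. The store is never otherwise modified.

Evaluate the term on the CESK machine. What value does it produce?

0. ⟨C=((λu. ((λw. ((λv. -2) u)) ((λq. u) u))) ((0 - 0) * (if0 -4 then 2 else -2))); E=∅; S=∅; K=∅⟩
1. ⟨C=(λu. ((λw. ((λv. -2) u)) ((λq. u) u))); E=∅; S=∅; K=[arg]⟩
2. ⟨C=((0 - 0) * (if0 -4 then 2 else -2)); E=∅; S=∅; K=[fun]⟩
3. ⟨C=(0 - 0); E=∅; S=∅; K=[mulR :: fun]⟩
4. ⟨C=0; E=∅; S=∅; K=[subR :: mulR :: fun]⟩
5. ⟨C=0; E=∅; S=∅; K=[subL(0) :: mulR :: fun]⟩
6. ⟨C=(if0 -4 then 2 else -2); E=∅; S=∅; K=[mulL(0) :: fun]⟩
7. ⟨C=-4; E=∅; S=∅; K=[if0 :: mulL(0) :: fun]⟩
8. ⟨C=-2; E=∅; S=∅; K=[mulL(0) :: fun]⟩
9. ⟨C=((λw. ((λv. -2) u)) ((λq. u) u)); E={u↦0}; S={0↦0}; K=∅⟩
10. ⟨C=(λw. ((λv. -2) u)); E={u↦0}; S={0↦0}; K=[arg]⟩
11. ⟨C=((λq. u) u); E={u↦0}; S={0↦0}; K=[fun]⟩
12. ⟨C=(λq. u); E={u↦0}; S={0↦0}; K=[arg :: fun]⟩
13. ⟨C=u; E={u↦0}; S={0↦0}; K=[fun :: fun]⟩
14. ⟨C=u; E={q↦1, u↦0}; S={0↦0, 1↦0}; K=[fun]⟩
15. ⟨C=((λv. -2) u); E={w↦2, u↦0}; S={0↦0, 1↦0, 2↦0}; K=∅⟩
16. ⟨C=(λv. -2); E={w↦2, u↦0}; S={0↦0, 1↦0, 2↦0}; K=[arg]⟩
17. ⟨C=u; E={w↦2, u↦0}; S={0↦0, 1↦0, 2↦0}; K=[fun]⟩
18. ⟨C=-2; E={v↦3, w↦2, u↦0}; S={0↦0, 1↦0, 2↦0, 3↦0}; K=∅⟩
→ final value -2

Answer: -2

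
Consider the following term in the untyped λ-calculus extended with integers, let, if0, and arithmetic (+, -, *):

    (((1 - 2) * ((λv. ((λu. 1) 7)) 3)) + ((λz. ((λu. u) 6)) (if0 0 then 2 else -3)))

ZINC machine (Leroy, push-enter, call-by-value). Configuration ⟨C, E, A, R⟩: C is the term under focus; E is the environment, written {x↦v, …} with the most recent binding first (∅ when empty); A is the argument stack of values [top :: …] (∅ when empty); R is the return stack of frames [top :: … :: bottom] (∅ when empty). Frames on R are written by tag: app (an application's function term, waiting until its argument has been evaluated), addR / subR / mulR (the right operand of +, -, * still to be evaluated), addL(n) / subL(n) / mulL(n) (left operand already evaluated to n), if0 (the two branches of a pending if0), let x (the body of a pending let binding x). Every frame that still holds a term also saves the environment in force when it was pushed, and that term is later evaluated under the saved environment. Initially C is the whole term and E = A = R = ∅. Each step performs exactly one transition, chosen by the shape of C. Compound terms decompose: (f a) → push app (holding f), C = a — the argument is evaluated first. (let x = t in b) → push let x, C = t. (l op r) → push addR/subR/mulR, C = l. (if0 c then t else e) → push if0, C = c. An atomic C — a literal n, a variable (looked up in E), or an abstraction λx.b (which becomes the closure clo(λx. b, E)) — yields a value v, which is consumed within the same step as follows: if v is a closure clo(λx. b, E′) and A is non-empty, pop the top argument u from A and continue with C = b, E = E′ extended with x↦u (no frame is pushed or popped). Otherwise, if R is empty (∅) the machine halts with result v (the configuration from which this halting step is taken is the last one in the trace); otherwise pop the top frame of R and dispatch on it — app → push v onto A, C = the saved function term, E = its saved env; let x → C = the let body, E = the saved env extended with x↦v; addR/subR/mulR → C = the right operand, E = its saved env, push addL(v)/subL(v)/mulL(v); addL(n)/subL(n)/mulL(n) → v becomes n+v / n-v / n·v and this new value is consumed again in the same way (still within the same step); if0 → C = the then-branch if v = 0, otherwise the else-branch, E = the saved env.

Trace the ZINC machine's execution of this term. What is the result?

Answer: 5

Machine steps:
t=0: [C=(((1 - 2) * ((λv. ((λu. 1) 7)) 3)) + ((λz. ((λu. u) 6)) (if0 0 then 2 else -3))) | E=∅ | A=∅ | R=∅]
t=1: [C=((1 - 2) * ((λv. ((λu. 1) 7)) 3)) | E=∅ | A=∅ | R=[addR]]
t=2: [C=(1 - 2) | E=∅ | A=∅ | R=[mulR :: addR]]
t=3: [C=1 | E=∅ | A=∅ | R=[subR :: mulR :: addR]]
t=4: [C=2 | E=∅ | A=∅ | R=[subL(1) :: mulR :: addR]]
t=5: [C=((λv. ((λu. 1) 7)) 3) | E=∅ | A=∅ | R=[mulL(-1) :: addR]]
t=6: [C=3 | E=∅ | A=∅ | R=[app :: mulL(-1) :: addR]]
t=7: [C=(λv. ((λu. 1) 7)) | E=∅ | A=[3] | R=[mulL(-1) :: addR]]
t=8: [C=((λu. 1) 7) | E={v↦3} | A=∅ | R=[mulL(-1) :: addR]]
t=9: [C=7 | E={v↦3} | A=∅ | R=[app :: mulL(-1) :: addR]]
t=10: [C=(λu. 1) | E={v↦3} | A=[7] | R=[mulL(-1) :: addR]]
t=11: [C=1 | E={u↦7, v↦3} | A=∅ | R=[mulL(-1) :: addR]]
t=12: [C=((λz. ((λu. u) 6)) (if0 0 then 2 else -3)) | E=∅ | A=∅ | R=[addL(-1)]]
t=13: [C=(if0 0 then 2 else -3) | E=∅ | A=∅ | R=[app :: addL(-1)]]
t=14: [C=0 | E=∅ | A=∅ | R=[if0 :: app :: addL(-1)]]
t=15: [C=2 | E=∅ | A=∅ | R=[app :: addL(-1)]]
t=16: [C=(λz. ((λu. u) 6)) | E=∅ | A=[2] | R=[addL(-1)]]
t=17: [C=((λu. u) 6) | E={z↦2} | A=∅ | R=[addL(-1)]]
t=18: [C=6 | E={z↦2} | A=∅ | R=[app :: addL(-1)]]
t=19: [C=(λu. u) | E={z↦2} | A=[6] | R=[addL(-1)]]
t=20: [C=u | E={u↦6, z↦2} | A=∅ | R=[addL(-1)]]
→ final value 5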